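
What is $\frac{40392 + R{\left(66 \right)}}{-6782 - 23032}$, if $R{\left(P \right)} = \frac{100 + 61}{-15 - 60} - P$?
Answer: $- \frac{3024289}{2236050} \approx -1.3525$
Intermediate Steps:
$R{\left(P \right)} = - \frac{161}{75} - P$ ($R{\left(P \right)} = \frac{161}{-75} - P = 161 \left(- \frac{1}{75}\right) - P = - \frac{161}{75} - P$)
$\frac{40392 + R{\left(66 \right)}}{-6782 - 23032} = \frac{40392 - \frac{5111}{75}}{-6782 - 23032} = \frac{40392 - \frac{5111}{75}}{-29814} = \left(40392 - \frac{5111}{75}\right) \left(- \frac{1}{29814}\right) = \frac{3024289}{75} \left(- \frac{1}{29814}\right) = - \frac{3024289}{2236050}$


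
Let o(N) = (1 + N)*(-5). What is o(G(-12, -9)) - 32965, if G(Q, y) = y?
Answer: -32925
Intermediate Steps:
o(N) = -5 - 5*N
o(G(-12, -9)) - 32965 = (-5 - 5*(-9)) - 32965 = (-5 + 45) - 32965 = 40 - 32965 = -32925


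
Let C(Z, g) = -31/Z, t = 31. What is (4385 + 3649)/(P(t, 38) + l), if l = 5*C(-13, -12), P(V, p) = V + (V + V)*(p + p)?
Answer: 52221/30907 ≈ 1.6896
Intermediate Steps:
P(V, p) = V + 4*V*p (P(V, p) = V + (2*V)*(2*p) = V + 4*V*p)
l = 155/13 (l = 5*(-31/(-13)) = 5*(-31*(-1/13)) = 5*(31/13) = 155/13 ≈ 11.923)
(4385 + 3649)/(P(t, 38) + l) = (4385 + 3649)/(31*(1 + 4*38) + 155/13) = 8034/(31*(1 + 152) + 155/13) = 8034/(31*153 + 155/13) = 8034/(4743 + 155/13) = 8034/(61814/13) = 8034*(13/61814) = 52221/30907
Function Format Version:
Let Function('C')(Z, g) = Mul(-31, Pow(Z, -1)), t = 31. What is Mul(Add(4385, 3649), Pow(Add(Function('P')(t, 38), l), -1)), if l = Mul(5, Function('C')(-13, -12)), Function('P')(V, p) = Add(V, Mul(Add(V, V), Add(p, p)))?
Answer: Rational(52221, 30907) ≈ 1.6896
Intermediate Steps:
Function('P')(V, p) = Add(V, Mul(4, V, p)) (Function('P')(V, p) = Add(V, Mul(Mul(2, V), Mul(2, p))) = Add(V, Mul(4, V, p)))
l = Rational(155, 13) (l = Mul(5, Mul(-31, Pow(-13, -1))) = Mul(5, Mul(-31, Rational(-1, 13))) = Mul(5, Rational(31, 13)) = Rational(155, 13) ≈ 11.923)
Mul(Add(4385, 3649), Pow(Add(Function('P')(t, 38), l), -1)) = Mul(Add(4385, 3649), Pow(Add(Mul(31, Add(1, Mul(4, 38))), Rational(155, 13)), -1)) = Mul(8034, Pow(Add(Mul(31, Add(1, 152)), Rational(155, 13)), -1)) = Mul(8034, Pow(Add(Mul(31, 153), Rational(155, 13)), -1)) = Mul(8034, Pow(Add(4743, Rational(155, 13)), -1)) = Mul(8034, Pow(Rational(61814, 13), -1)) = Mul(8034, Rational(13, 61814)) = Rational(52221, 30907)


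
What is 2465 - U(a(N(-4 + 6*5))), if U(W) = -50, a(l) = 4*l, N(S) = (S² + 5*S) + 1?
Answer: 2515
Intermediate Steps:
N(S) = 1 + S² + 5*S
2465 - U(a(N(-4 + 6*5))) = 2465 - 1*(-50) = 2465 + 50 = 2515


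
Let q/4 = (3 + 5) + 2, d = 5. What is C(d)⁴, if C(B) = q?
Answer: 2560000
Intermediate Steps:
q = 40 (q = 4*((3 + 5) + 2) = 4*(8 + 2) = 4*10 = 40)
C(B) = 40
C(d)⁴ = 40⁴ = 2560000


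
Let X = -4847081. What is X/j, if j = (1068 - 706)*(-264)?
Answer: 4847081/95568 ≈ 50.719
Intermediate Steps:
j = -95568 (j = 362*(-264) = -95568)
X/j = -4847081/(-95568) = -4847081*(-1/95568) = 4847081/95568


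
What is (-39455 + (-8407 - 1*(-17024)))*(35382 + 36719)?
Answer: -2223450638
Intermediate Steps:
(-39455 + (-8407 - 1*(-17024)))*(35382 + 36719) = (-39455 + (-8407 + 17024))*72101 = (-39455 + 8617)*72101 = -30838*72101 = -2223450638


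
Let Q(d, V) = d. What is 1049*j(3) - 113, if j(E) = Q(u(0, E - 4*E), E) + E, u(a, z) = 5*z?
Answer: -44171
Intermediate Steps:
j(E) = -14*E (j(E) = 5*(E - 4*E) + E = 5*(-3*E) + E = -15*E + E = -14*E)
1049*j(3) - 113 = 1049*(-14*3) - 113 = 1049*(-42) - 113 = -44058 - 113 = -44171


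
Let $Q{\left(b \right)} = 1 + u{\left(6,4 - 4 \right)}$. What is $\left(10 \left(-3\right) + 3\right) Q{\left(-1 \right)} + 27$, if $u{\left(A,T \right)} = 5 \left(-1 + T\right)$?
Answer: $135$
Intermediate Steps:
$u{\left(A,T \right)} = -5 + 5 T$
$Q{\left(b \right)} = -4$ ($Q{\left(b \right)} = 1 - \left(5 - 5 \left(4 - 4\right)\right) = 1 + \left(-5 + 5 \cdot 0\right) = 1 + \left(-5 + 0\right) = 1 - 5 = -4$)
$\left(10 \left(-3\right) + 3\right) Q{\left(-1 \right)} + 27 = \left(10 \left(-3\right) + 3\right) \left(-4\right) + 27 = \left(-30 + 3\right) \left(-4\right) + 27 = \left(-27\right) \left(-4\right) + 27 = 108 + 27 = 135$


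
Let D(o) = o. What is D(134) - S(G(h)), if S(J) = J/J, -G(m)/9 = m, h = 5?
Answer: 133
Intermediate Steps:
G(m) = -9*m
S(J) = 1
D(134) - S(G(h)) = 134 - 1*1 = 134 - 1 = 133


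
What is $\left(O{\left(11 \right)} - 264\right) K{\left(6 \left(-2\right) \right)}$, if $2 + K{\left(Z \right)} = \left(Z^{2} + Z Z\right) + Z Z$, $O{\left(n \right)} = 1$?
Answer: $-113090$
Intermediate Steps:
$K{\left(Z \right)} = -2 + 3 Z^{2}$ ($K{\left(Z \right)} = -2 + \left(\left(Z^{2} + Z Z\right) + Z Z\right) = -2 + \left(\left(Z^{2} + Z^{2}\right) + Z^{2}\right) = -2 + \left(2 Z^{2} + Z^{2}\right) = -2 + 3 Z^{2}$)
$\left(O{\left(11 \right)} - 264\right) K{\left(6 \left(-2\right) \right)} = \left(1 - 264\right) \left(-2 + 3 \left(6 \left(-2\right)\right)^{2}\right) = - 263 \left(-2 + 3 \left(-12\right)^{2}\right) = - 263 \left(-2 + 3 \cdot 144\right) = - 263 \left(-2 + 432\right) = \left(-263\right) 430 = -113090$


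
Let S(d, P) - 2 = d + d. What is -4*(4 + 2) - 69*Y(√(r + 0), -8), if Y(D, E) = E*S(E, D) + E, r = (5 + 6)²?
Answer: -7200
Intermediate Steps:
r = 121 (r = 11² = 121)
S(d, P) = 2 + 2*d (S(d, P) = 2 + (d + d) = 2 + 2*d)
Y(D, E) = E + E*(2 + 2*E) (Y(D, E) = E*(2 + 2*E) + E = E + E*(2 + 2*E))
-4*(4 + 2) - 69*Y(√(r + 0), -8) = -4*(4 + 2) - (-552)*(3 + 2*(-8)) = -4*6 - (-552)*(3 - 16) = -24 - (-552)*(-13) = -24 - 69*104 = -24 - 7176 = -7200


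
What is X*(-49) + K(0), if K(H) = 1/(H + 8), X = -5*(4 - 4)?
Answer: ⅛ ≈ 0.12500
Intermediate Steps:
X = 0 (X = -5*0 = 0)
K(H) = 1/(8 + H)
X*(-49) + K(0) = 0*(-49) + 1/(8 + 0) = 0 + 1/8 = 0 + ⅛ = ⅛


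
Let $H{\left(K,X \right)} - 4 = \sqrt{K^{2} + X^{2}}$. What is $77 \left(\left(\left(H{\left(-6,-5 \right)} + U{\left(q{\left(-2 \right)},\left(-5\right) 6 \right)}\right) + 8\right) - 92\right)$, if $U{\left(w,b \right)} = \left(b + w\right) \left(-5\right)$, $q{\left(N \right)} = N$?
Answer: $6160 + 77 \sqrt{61} \approx 6761.4$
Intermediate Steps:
$U{\left(w,b \right)} = - 5 b - 5 w$
$H{\left(K,X \right)} = 4 + \sqrt{K^{2} + X^{2}}$
$77 \left(\left(\left(H{\left(-6,-5 \right)} + U{\left(q{\left(-2 \right)},\left(-5\right) 6 \right)}\right) + 8\right) - 92\right) = 77 \left(\left(\left(\left(4 + \sqrt{\left(-6\right)^{2} + \left(-5\right)^{2}}\right) - \left(-10 + 5 \left(\left(-5\right) 6\right)\right)\right) + 8\right) - 92\right) = 77 \left(\left(\left(\left(4 + \sqrt{36 + 25}\right) + \left(\left(-5\right) \left(-30\right) + 10\right)\right) + 8\right) - 92\right) = 77 \left(\left(\left(\left(4 + \sqrt{61}\right) + \left(150 + 10\right)\right) + 8\right) - 92\right) = 77 \left(\left(\left(\left(4 + \sqrt{61}\right) + 160\right) + 8\right) - 92\right) = 77 \left(\left(\left(164 + \sqrt{61}\right) + 8\right) - 92\right) = 77 \left(\left(172 + \sqrt{61}\right) - 92\right) = 77 \left(80 + \sqrt{61}\right) = 6160 + 77 \sqrt{61}$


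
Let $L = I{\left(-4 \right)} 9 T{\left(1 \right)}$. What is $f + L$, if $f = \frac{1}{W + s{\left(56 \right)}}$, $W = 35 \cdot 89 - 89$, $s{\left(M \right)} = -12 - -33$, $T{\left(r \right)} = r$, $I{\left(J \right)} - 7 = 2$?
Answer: $\frac{246808}{3047} \approx 81.0$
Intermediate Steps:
$I{\left(J \right)} = 9$ ($I{\left(J \right)} = 7 + 2 = 9$)
$s{\left(M \right)} = 21$ ($s{\left(M \right)} = -12 + 33 = 21$)
$W = 3026$ ($W = 3115 - 89 = 3026$)
$L = 81$ ($L = 9 \cdot 9 \cdot 1 = 81 \cdot 1 = 81$)
$f = \frac{1}{3047}$ ($f = \frac{1}{3026 + 21} = \frac{1}{3047} \approx 0.00032819$)
$f + L = \frac{1}{3047} + 81 = \frac{246808}{3047}$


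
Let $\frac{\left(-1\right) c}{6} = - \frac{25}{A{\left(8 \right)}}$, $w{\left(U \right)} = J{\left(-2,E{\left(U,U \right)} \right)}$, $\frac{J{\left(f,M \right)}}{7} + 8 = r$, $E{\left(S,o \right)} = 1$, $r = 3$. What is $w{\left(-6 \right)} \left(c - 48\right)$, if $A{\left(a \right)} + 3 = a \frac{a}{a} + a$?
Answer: $\frac{16590}{13} \approx 1276.2$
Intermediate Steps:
$J{\left(f,M \right)} = -35$ ($J{\left(f,M \right)} = -56 + 7 \cdot 3 = -56 + 21 = -35$)
$w{\left(U \right)} = -35$
$A{\left(a \right)} = -3 + 2 a$ ($A{\left(a \right)} = -3 + \left(a \frac{a}{a} + a\right) = -3 + \left(a 1 + a\right) = -3 + \left(a + a\right) = -3 + 2 a$)
$c = \frac{150}{13}$ ($c = - 6 \left(- \frac{25}{-3 + 2 \cdot 8}\right) = - 6 \left(- \frac{25}{-3 + 16}\right) = - 6 \left(- \frac{25}{13}\right) = - 6 \left(\left(-25\right) \frac{1}{13}\right) = \left(-6\right) \left(- \frac{25}{13}\right) = \frac{150}{13} \approx 11.538$)
$w{\left(-6 \right)} \left(c - 48\right) = - 35 \left(\frac{150}{13} - 48\right) = \left(-35\right) \left(- \frac{474}{13}\right) = \frac{16590}{13}$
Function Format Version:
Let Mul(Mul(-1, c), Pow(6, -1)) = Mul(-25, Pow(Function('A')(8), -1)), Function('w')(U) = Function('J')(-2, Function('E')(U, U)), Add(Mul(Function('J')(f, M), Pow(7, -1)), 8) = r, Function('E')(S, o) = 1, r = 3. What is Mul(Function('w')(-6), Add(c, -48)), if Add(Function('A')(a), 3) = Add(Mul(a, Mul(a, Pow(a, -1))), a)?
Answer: Rational(16590, 13) ≈ 1276.2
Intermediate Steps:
Function('J')(f, M) = -35 (Function('J')(f, M) = Add(-56, Mul(7, 3)) = Add(-56, 21) = -35)
Function('w')(U) = -35
Function('A')(a) = Add(-3, Mul(2, a)) (Function('A')(a) = Add(-3, Add(Mul(a, Mul(a, Pow(a, -1))), a)) = Add(-3, Add(Mul(a, 1), a)) = Add(-3, Add(a, a)) = Add(-3, Mul(2, a)))
c = Rational(150, 13) (c = Mul(-6, Mul(-25, Pow(Add(-3, Mul(2, 8)), -1))) = Mul(-6, Mul(-25, Pow(Add(-3, 16), -1))) = Mul(-6, Mul(-25, Pow(13, -1))) = Mul(-6, Mul(-25, Rational(1, 13))) = Mul(-6, Rational(-25, 13)) = Rational(150, 13) ≈ 11.538)
Mul(Function('w')(-6), Add(c, -48)) = Mul(-35, Add(Rational(150, 13), -48)) = Mul(-35, Rational(-474, 13)) = Rational(16590, 13)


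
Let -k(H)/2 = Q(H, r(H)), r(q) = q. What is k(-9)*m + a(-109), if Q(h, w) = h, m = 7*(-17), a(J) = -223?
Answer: -2365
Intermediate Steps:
m = -119
k(H) = -2*H
k(-9)*m + a(-109) = -2*(-9)*(-119) - 223 = 18*(-119) - 223 = -2142 - 223 = -2365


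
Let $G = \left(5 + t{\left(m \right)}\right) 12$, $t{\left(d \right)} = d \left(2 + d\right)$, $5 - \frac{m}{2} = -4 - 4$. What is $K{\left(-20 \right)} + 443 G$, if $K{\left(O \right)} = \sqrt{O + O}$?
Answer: $3896628 + 2 i \sqrt{10} \approx 3.8966 \cdot 10^{6} + 6.3246 i$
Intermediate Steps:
$m = 26$ ($m = 10 - 2 \left(-4 - 4\right) = 10 - -16 = 10 + 16 = 26$)
$K{\left(O \right)} = \sqrt{2} \sqrt{O}$ ($K{\left(O \right)} = \sqrt{2 O} = \sqrt{2} \sqrt{O}$)
$G = 8796$ ($G = \left(5 + 26 \left(2 + 26\right)\right) 12 = \left(5 + 26 \cdot 28\right) 12 = \left(5 + 728\right) 12 = 733 \cdot 12 = 8796$)
$K{\left(-20 \right)} + 443 G = \sqrt{2} \sqrt{-20} + 443 \cdot 8796 = \sqrt{2} \cdot 2 i \sqrt{5} + 3896628 = 2 i \sqrt{10} + 3896628 = 3896628 + 2 i \sqrt{10}$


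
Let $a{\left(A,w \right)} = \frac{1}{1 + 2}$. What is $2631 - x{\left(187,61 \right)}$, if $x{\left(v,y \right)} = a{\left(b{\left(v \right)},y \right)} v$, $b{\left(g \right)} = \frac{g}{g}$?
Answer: $\frac{7706}{3} \approx 2568.7$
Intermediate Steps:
$b{\left(g \right)} = 1$
$a{\left(A,w \right)} = \frac{1}{3}$
$x{\left(v,y \right)} = \frac{v}{3}$
$2631 - x{\left(187,61 \right)} = 2631 - \frac{1}{3} \cdot 187 = 2631 - \frac{187}{3} = \frac{7706}{3}$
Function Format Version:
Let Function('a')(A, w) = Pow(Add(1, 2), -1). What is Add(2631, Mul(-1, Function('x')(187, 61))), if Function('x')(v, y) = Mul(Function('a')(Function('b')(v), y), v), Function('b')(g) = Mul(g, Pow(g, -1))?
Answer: Rational(7706, 3) ≈ 2568.7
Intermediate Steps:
Function('b')(g) = 1
Function('a')(A, w) = Rational(1, 3) (Function('a')(A, w) = Pow(3, -1) = Rational(1, 3))
Function('x')(v, y) = Mul(Rational(1, 3), v)
Add(2631, Mul(-1, Function('x')(187, 61))) = Add(2631, Mul(-1, Mul(Rational(1, 3), 187))) = Add(2631, Mul(-1, Rational(187, 3))) = Add(2631, Rational(-187, 3)) = Rational(7706, 3)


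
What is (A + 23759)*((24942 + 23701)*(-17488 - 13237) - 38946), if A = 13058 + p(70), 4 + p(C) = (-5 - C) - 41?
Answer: -54847157155337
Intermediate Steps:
p(C) = -50 - C (p(C) = -4 + ((-5 - C) - 41) = -4 + (-46 - C) = -50 - C)
A = 12938 (A = 13058 + (-50 - 1*70) = 13058 + (-50 - 70) = 13058 - 120 = 12938)
(A + 23759)*((24942 + 23701)*(-17488 - 13237) - 38946) = (12938 + 23759)*((24942 + 23701)*(-17488 - 13237) - 38946) = 36697*(48643*(-30725) - 38946) = 36697*(-1494556175 - 38946) = 36697*(-1494595121) = -54847157155337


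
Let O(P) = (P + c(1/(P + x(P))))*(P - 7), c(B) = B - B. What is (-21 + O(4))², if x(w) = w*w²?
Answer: 1089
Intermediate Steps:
x(w) = w³
c(B) = 0
O(P) = P*(-7 + P) (O(P) = (P + 0)*(P - 7) = P*(-7 + P))
(-21 + O(4))² = (-21 + 4*(-7 + 4))² = (-21 + 4*(-3))² = (-21 - 12)² = (-33)² = 1089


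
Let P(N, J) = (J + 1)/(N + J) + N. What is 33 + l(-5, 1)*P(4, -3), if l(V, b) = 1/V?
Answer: 163/5 ≈ 32.600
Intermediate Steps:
l(V, b) = 1/V
P(N, J) = N + (1 + J)/(J + N) (P(N, J) = (1 + J)/(J + N) + N = N + (1 + J)/(J + N))
33 + l(-5, 1)*P(4, -3) = 33 + ((1 - 3 + 4² - 3*4)/(-3 + 4))/(-5) = 33 - (1 - 3 + 16 - 12)/(5*1) = 33 - 2/5 = 33 - ⅕*2 = 33 - ⅖ = 163/5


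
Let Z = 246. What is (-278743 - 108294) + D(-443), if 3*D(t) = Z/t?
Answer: -171457473/443 ≈ -3.8704e+5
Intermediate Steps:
D(t) = 82/t (D(t) = (246/t)/3 = 82/t)
(-278743 - 108294) + D(-443) = (-278743 - 108294) + 82/(-443) = -387037 + 82*(-1/443) = -387037 - 82/443 = -171457473/443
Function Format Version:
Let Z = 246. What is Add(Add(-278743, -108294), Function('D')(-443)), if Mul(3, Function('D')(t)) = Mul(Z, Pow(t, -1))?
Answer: Rational(-171457473, 443) ≈ -3.8704e+5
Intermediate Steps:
Function('D')(t) = Mul(82, Pow(t, -1)) (Function('D')(t) = Mul(Rational(1, 3), Mul(246, Pow(t, -1))) = Mul(82, Pow(t, -1)))
Add(Add(-278743, -108294), Function('D')(-443)) = Add(Add(-278743, -108294), Mul(82, Pow(-443, -1))) = Add(-387037, Mul(82, Rational(-1, 443))) = Add(-387037, Rational(-82, 443)) = Rational(-171457473, 443)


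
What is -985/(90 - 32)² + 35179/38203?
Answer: 80712201/128514892 ≈ 0.62804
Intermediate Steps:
-985/(90 - 32)² + 35179/38203 = -985/(58²) + 35179*(1/38203) = -985/3364 + 35179/38203 = 80712201/128514892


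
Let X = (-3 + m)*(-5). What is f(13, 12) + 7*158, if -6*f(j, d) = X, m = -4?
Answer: 6601/6 ≈ 1100.2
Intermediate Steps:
X = 35 (X = (-3 - 4)*(-5) = -7*(-5) = 35)
f(j, d) = -35/6 (f(j, d) = -⅙*35 = -35/6)
f(13, 12) + 7*158 = -35/6 + 7*158 = -35/6 + 1106 = 6601/6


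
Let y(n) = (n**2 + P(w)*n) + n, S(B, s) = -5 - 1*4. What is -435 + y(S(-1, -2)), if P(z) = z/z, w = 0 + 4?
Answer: -372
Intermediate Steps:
w = 4
P(z) = 1
S(B, s) = -9 (S(B, s) = -5 - 4 = -9)
y(n) = n**2 + 2*n (y(n) = (n**2 + 1*n) + n = (n**2 + n) + n = (n + n**2) + n = n**2 + 2*n)
-435 + y(S(-1, -2)) = -435 - 9*(2 - 9) = -435 - 9*(-7) = -435 + 63 = -372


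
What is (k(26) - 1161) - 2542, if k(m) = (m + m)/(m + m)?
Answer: -3702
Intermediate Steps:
k(m) = 1 (k(m) = (2*m)/((2*m)) = (2*m)*(1/(2*m)) = 1)
(k(26) - 1161) - 2542 = (1 - 1161) - 2542 = -1160 - 2542 = -3702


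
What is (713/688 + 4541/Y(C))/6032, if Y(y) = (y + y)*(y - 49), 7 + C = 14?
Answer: -676241/610052352 ≈ -0.0011085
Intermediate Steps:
C = 7 (C = -7 + 14 = 7)
Y(y) = 2*y*(-49 + y) (Y(y) = (2*y)*(-49 + y) = 2*y*(-49 + y))
(713/688 + 4541/Y(C))/6032 = (713/688 + 4541/((2*7*(-49 + 7))))/6032 = (713*(1/688) + 4541/((2*7*(-42))))*(1/6032) = (713/688 + 4541/(-588))*(1/6032) = (713/688 + 4541*(-1/588))*(1/6032) = (713/688 - 4541/588)*(1/6032) = -676241/101136*1/6032 = -676241/610052352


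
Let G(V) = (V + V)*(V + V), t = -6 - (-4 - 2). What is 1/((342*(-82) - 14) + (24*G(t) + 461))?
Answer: -1/27597 ≈ -3.6236e-5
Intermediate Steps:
t = 0 (t = -6 - 1*(-6) = -6 + 6 = 0)
G(V) = 4*V² (G(V) = (2*V)*(2*V) = 4*V²)
1/((342*(-82) - 14) + (24*G(t) + 461)) = 1/((342*(-82) - 14) + (24*(4*0²) + 461)) = 1/((-28044 - 14) + (24*(4*0) + 461)) = 1/(-28058 + (24*0 + 461)) = 1/(-28058 + (0 + 461)) = 1/(-28058 + 461) = 1/(-27597) = -1/27597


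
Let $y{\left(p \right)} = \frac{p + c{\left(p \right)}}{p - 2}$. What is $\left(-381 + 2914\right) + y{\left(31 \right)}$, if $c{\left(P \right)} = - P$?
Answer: $2533$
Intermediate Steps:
$y{\left(p \right)} = 0$ ($y{\left(p \right)} = \frac{p - p}{p - 2} = \frac{0}{-2 + p} = 0$)
$\left(-381 + 2914\right) + y{\left(31 \right)} = \left(-381 + 2914\right) + 0 = 2533 + 0 = 2533$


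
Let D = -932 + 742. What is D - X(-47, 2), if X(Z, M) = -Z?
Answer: -237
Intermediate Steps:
D = -190
D - X(-47, 2) = -190 - (-1)*(-47) = -190 - 1*47 = -190 - 47 = -237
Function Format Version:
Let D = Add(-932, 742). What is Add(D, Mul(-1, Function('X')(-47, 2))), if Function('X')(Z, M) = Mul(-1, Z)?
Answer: -237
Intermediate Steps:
D = -190
Add(D, Mul(-1, Function('X')(-47, 2))) = Add(-190, Mul(-1, Mul(-1, -47))) = Add(-190, Mul(-1, 47)) = Add(-190, -47) = -237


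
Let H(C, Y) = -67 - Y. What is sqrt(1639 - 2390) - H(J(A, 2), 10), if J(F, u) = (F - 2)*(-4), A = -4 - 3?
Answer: 77 + I*sqrt(751) ≈ 77.0 + 27.404*I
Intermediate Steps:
A = -7
J(F, u) = 8 - 4*F (J(F, u) = (-2 + F)*(-4) = 8 - 4*F)
sqrt(1639 - 2390) - H(J(A, 2), 10) = sqrt(1639 - 2390) - (-67 - 1*10) = sqrt(-751) - (-67 - 10) = I*sqrt(751) - 1*(-77) = I*sqrt(751) + 77 = 77 + I*sqrt(751)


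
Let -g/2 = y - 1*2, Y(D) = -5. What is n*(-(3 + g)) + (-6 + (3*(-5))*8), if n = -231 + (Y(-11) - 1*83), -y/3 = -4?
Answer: -5549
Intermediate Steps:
y = 12 (y = -3*(-4) = 12)
g = -20 (g = -2*(12 - 1*2) = -2*(12 - 2) = -2*10 = -20)
n = -319 (n = -231 + (-5 - 1*83) = -231 + (-5 - 83) = -231 - 88 = -319)
n*(-(3 + g)) + (-6 + (3*(-5))*8) = -(-319)*(3 - 20) + (-6 + (3*(-5))*8) = -(-319)*(-17) + (-6 - 15*8) = -319*17 + (-6 - 120) = -5423 - 126 = -5549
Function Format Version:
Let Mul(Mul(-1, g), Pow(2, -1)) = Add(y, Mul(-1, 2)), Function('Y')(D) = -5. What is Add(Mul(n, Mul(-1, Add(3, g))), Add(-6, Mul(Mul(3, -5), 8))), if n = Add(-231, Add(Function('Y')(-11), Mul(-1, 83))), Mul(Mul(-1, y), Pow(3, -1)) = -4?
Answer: -5549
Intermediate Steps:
y = 12 (y = Mul(-3, -4) = 12)
g = -20 (g = Mul(-2, Add(12, Mul(-1, 2))) = Mul(-2, Add(12, -2)) = Mul(-2, 10) = -20)
n = -319 (n = Add(-231, Add(-5, Mul(-1, 83))) = Add(-231, Add(-5, -83)) = Add(-231, -88) = -319)
Add(Mul(n, Mul(-1, Add(3, g))), Add(-6, Mul(Mul(3, -5), 8))) = Add(Mul(-319, Mul(-1, Add(3, -20))), Add(-6, Mul(Mul(3, -5), 8))) = Add(Mul(-319, Mul(-1, -17)), Add(-6, Mul(-15, 8))) = Add(Mul(-319, 17), Add(-6, -120)) = Add(-5423, -126) = -5549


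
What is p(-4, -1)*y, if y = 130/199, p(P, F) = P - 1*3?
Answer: -910/199 ≈ -4.5729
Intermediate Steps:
p(P, F) = -3 + P (p(P, F) = P - 3 = -3 + P)
y = 130/199 (y = 130*(1/199) = 130/199 ≈ 0.65327)
p(-4, -1)*y = (-3 - 4)*(130/199) = -7*130/199 = -910/199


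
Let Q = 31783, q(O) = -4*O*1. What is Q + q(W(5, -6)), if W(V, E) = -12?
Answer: 31831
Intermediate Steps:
q(O) = -4*O
Q + q(W(5, -6)) = 31783 - 4*(-12) = 31783 + 48 = 31831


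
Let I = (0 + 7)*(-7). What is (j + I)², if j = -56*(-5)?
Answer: 53361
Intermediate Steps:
j = 280
I = -49 (I = 7*(-7) = -49)
(j + I)² = (280 - 49)² = 231² = 53361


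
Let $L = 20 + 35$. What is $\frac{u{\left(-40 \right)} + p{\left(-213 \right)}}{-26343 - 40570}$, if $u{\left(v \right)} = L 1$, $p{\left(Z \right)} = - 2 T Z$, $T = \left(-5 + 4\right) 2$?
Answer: $\frac{797}{66913} \approx 0.011911$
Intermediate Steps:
$T = -2$ ($T = \left(-1\right) 2 = -2$)
$L = 55$
$p{\left(Z \right)} = 4 Z$ ($p{\left(Z \right)} = \left(-2\right) \left(-2\right) Z = 4 Z$)
$u{\left(v \right)} = 55$ ($u{\left(v \right)} = 55 \cdot 1 = 55$)
$\frac{u{\left(-40 \right)} + p{\left(-213 \right)}}{-26343 - 40570} = \frac{55 + 4 \left(-213\right)}{-26343 - 40570} = \frac{55 - 852}{-66913} = \left(-797\right) \left(- \frac{1}{66913}\right) = \frac{797}{66913}$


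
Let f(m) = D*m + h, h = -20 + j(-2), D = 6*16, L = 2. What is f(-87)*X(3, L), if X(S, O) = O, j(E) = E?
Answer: -16748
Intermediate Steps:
D = 96
h = -22 (h = -20 - 2 = -22)
f(m) = -22 + 96*m (f(m) = 96*m - 22 = -22 + 96*m)
f(-87)*X(3, L) = (-22 + 96*(-87))*2 = (-22 - 8352)*2 = -8374*2 = -16748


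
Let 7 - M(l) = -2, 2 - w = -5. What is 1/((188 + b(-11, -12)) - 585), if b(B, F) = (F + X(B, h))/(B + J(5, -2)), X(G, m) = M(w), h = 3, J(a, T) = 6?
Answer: -5/1982 ≈ -0.0025227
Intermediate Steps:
w = 7 (w = 2 - 1*(-5) = 2 + 5 = 7)
M(l) = 9 (M(l) = 7 - 1*(-2) = 7 + 2 = 9)
X(G, m) = 9
b(B, F) = (9 + F)/(6 + B) (b(B, F) = (F + 9)/(B + 6) = (9 + F)/(6 + B))
1/((188 + b(-11, -12)) - 585) = 1/((188 + (9 - 12)/(6 - 11)) - 585) = 1/((188 - 3/(-5)) - 585) = 1/((188 - ⅕*(-3)) - 585) = 1/((188 + ⅗) - 585) = 1/(943/5 - 585) = 1/(-1982/5) = -5/1982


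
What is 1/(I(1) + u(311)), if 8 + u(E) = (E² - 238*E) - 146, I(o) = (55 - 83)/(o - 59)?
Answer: 29/653935 ≈ 4.4347e-5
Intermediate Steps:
I(o) = -28/(-59 + o)
u(E) = -154 + E² - 238*E (u(E) = -8 + ((E² - 238*E) - 146) = -8 + (-146 + E² - 238*E) = -154 + E² - 238*E)
1/(I(1) + u(311)) = 1/(-28/(-59 + 1) + (-154 + 311² - 238*311)) = 1/(-28/(-58) + (-154 + 96721 - 74018)) = 1/(-28*(-1/58) + 22549) = 1/(14/29 + 22549) = 1/(653935/29) = 29/653935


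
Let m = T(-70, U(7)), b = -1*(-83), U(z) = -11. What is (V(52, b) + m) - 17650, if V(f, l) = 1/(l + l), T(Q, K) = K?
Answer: -2931725/166 ≈ -17661.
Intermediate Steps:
b = 83
m = -11
V(f, l) = 1/(2*l)
(V(52, b) + m) - 17650 = ((½)/83 - 11) - 17650 = ((½)*(1/83) - 11) - 17650 = (1/166 - 11) - 17650 = -1825/166 - 17650 = -2931725/166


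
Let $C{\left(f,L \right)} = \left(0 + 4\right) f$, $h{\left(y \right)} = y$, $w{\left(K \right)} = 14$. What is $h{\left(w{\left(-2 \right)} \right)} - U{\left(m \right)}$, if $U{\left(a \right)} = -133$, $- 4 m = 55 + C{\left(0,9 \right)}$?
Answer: $147$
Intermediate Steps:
$C{\left(f,L \right)} = 4 f$
$m = - \frac{55}{4}$ ($m = - \frac{55 + 4 \cdot 0}{4} = - \frac{55 + 0}{4} = \left(- \frac{1}{4}\right) 55 = - \frac{55}{4} \approx -13.75$)
$h{\left(w{\left(-2 \right)} \right)} - U{\left(m \right)} = 14 - -133 = 14 + 133 = 147$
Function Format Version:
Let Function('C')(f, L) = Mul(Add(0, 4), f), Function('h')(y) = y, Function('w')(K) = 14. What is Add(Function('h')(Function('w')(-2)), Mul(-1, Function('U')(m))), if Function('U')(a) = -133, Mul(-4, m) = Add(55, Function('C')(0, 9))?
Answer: 147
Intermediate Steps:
Function('C')(f, L) = Mul(4, f)
m = Rational(-55, 4) (m = Mul(Rational(-1, 4), Add(55, Mul(4, 0))) = Mul(Rational(-1, 4), Add(55, 0)) = Mul(Rational(-1, 4), 55) = Rational(-55, 4) ≈ -13.750)
Add(Function('h')(Function('w')(-2)), Mul(-1, Function('U')(m))) = Add(14, Mul(-1, -133)) = Add(14, 133) = 147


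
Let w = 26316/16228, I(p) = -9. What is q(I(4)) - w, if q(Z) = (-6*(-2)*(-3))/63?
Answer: -62281/28399 ≈ -2.1931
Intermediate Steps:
w = 6579/4057 (w = 26316*(1/16228) = 6579/4057 ≈ 1.6216)
q(Z) = -4/7 (q(Z) = (12*(-3))*(1/63) = -36*1/63 = -4/7)
q(I(4)) - w = -4/7 - 1*6579/4057 = -4/7 - 6579/4057 = -62281/28399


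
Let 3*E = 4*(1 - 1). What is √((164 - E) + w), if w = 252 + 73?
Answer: √489 ≈ 22.113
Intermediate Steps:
w = 325
E = 0 (E = (4*(1 - 1))/3 = (4*0)/3 = (⅓)*0 = 0)
√((164 - E) + w) = √((164 - 1*0) + 325) = √((164 + 0) + 325) = √(164 + 325) = √489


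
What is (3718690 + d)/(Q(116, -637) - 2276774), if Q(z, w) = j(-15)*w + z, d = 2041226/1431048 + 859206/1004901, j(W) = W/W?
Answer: -891284741097641939/545815069084789860 ≈ -1.6329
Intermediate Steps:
j(W) = 1
d = 546799179419/239676927708 (d = 2041226*(1/1431048) + 859206*(1/1004901) = 1020613/715524 + 286402/334967 = 546799179419/239676927708 ≈ 2.2814)
Q(z, w) = w + z (Q(z, w) = 1*w + z = w + z)
(3718690 + d)/(Q(116, -637) - 2276774) = (3718690 + 546799179419/239676927708)/((-637 + 116) - 2276774) = 891284741097641939/(239676927708*(-521 - 2276774)) = (891284741097641939/239676927708)/(-2277295) = (891284741097641939/239676927708)*(-1/2277295) = -891284741097641939/545815069084789860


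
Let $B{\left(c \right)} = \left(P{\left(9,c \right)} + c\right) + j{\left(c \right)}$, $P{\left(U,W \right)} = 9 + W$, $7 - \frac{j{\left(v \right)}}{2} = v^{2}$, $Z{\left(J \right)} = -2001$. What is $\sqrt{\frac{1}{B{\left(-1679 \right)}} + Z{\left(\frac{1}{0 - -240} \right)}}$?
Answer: $\frac{i \sqrt{63682997127187306}}{5641417} \approx 44.733 i$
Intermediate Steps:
$j{\left(v \right)} = 14 - 2 v^{2}$
$B{\left(c \right)} = 23 - 2 c^{2} + 2 c$ ($B{\left(c \right)} = \left(\left(9 + c\right) + c\right) - \left(-14 + 2 c^{2}\right) = \left(9 + 2 c\right) - \left(-14 + 2 c^{2}\right) = 23 - 2 c^{2} + 2 c$)
$\sqrt{\frac{1}{B{\left(-1679 \right)}} + Z{\left(\frac{1}{0 - -240} \right)}} = \sqrt{\frac{1}{23 - 2 \left(-1679\right)^{2} + 2 \left(-1679\right)} - 2001} = \sqrt{\frac{1}{23 - 5638082 - 3358} - 2001} = \sqrt{\frac{1}{-5641417} - 2001} = \sqrt{- \frac{1}{5641417} - 2001} = \sqrt{- \frac{11288475418}{5641417}} = \frac{i \sqrt{63682997127187306}}{5641417}$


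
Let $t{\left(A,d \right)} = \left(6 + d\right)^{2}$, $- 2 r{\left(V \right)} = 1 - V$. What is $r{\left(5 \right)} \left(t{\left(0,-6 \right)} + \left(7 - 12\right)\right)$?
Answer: $-10$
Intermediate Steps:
$r{\left(V \right)} = - \frac{1}{2} + \frac{V}{2}$ ($r{\left(V \right)} = - \frac{1 - V}{2} = - \frac{1}{2} + \frac{V}{2}$)
$r{\left(5 \right)} \left(t{\left(0,-6 \right)} + \left(7 - 12\right)\right) = \left(- \frac{1}{2} + \frac{1}{2} \cdot 5\right) \left(\left(6 - 6\right)^{2} + \left(7 - 12\right)\right) = \left(- \frac{1}{2} + \frac{5}{2}\right) \left(0^{2} - 5\right) = 2 \left(0 - 5\right) = 2 \left(-5\right) = -10$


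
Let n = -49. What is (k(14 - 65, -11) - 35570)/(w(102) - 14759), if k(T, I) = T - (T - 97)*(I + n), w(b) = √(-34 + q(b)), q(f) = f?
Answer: 656790259/217828013 + 89002*√17/217828013 ≈ 3.0169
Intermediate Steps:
w(b) = √(-34 + b)
k(T, I) = T - (-97 + T)*(-49 + I) (k(T, I) = T - (T - 97)*(I - 49) = T - (-97 + T)*(-49 + I))
(k(14 - 65, -11) - 35570)/(w(102) - 14759) = ((-4753 + 50*(14 - 65) + 97*(-11) - 1*(-11)*(14 - 65)) - 35570)/(√(-34 + 102) - 14759) = ((-4753 + 50*(-51) - 1067 - 1*(-11)*(-51)) - 35570)/(√68 - 14759) = ((-4753 - 2550 - 1067 - 561) - 35570)/(2*√17 - 14759) = (-8931 - 35570)/(-14759 + 2*√17) = -44501/(-14759 + 2*√17)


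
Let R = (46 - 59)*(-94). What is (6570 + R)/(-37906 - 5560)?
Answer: -3896/21733 ≈ -0.17927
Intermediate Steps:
R = 1222 (R = -13*(-94) = 1222)
(6570 + R)/(-37906 - 5560) = (6570 + 1222)/(-37906 - 5560) = 7792/(-43466) = 7792*(-1/43466) = -3896/21733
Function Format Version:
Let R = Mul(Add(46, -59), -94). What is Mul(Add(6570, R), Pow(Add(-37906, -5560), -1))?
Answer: Rational(-3896, 21733) ≈ -0.17927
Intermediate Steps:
R = 1222 (R = Mul(-13, -94) = 1222)
Mul(Add(6570, R), Pow(Add(-37906, -5560), -1)) = Mul(Add(6570, 1222), Pow(Add(-37906, -5560), -1)) = Mul(7792, Pow(-43466, -1)) = Mul(7792, Rational(-1, 43466)) = Rational(-3896, 21733)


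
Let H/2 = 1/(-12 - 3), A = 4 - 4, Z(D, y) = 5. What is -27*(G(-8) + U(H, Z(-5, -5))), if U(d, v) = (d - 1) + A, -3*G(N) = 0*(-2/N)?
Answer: 153/5 ≈ 30.600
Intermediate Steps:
A = 0
H = -2/15 (H = 2/(-12 - 3) = 2/(-15) = 2*(-1/15) = -2/15 ≈ -0.13333)
G(N) = 0 (G(N) = -0*(-2/N) = -1/3*0 = 0)
U(d, v) = -1 + d (U(d, v) = (d - 1) + 0 = (-1 + d) + 0 = -1 + d)
-27*(G(-8) + U(H, Z(-5, -5))) = -27*(0 + (-1 - 2/15)) = -27*(0 - 17/15) = -27*(-17/15) = 153/5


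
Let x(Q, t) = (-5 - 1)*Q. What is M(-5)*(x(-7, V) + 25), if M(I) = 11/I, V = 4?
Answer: -737/5 ≈ -147.40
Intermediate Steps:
x(Q, t) = -6*Q
M(-5)*(x(-7, V) + 25) = (11/(-5))*(-6*(-7) + 25) = (11*(-⅕))*(42 + 25) = -11/5*67 = -737/5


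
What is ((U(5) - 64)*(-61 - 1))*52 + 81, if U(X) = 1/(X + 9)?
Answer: 1443307/7 ≈ 2.0619e+5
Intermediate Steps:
U(X) = 1/(9 + X)
((U(5) - 64)*(-61 - 1))*52 + 81 = ((1/(9 + 5) - 64)*(-61 - 1))*52 + 81 = ((1/14 - 64)*(-62))*52 + 81 = -895/14*(-62)*52 + 81 = (27745/7)*52 + 81 = 1442740/7 + 81 = 1443307/7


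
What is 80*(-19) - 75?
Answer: -1595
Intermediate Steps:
80*(-19) - 75 = -1520 - 75 = -1595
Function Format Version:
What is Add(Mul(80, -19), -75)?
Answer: -1595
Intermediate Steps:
Add(Mul(80, -19), -75) = Add(-1520, -75) = -1595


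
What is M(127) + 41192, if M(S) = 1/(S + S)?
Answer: 10462769/254 ≈ 41192.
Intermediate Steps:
M(S) = 1/(2*S)
M(127) + 41192 = (½)/127 + 41192 = (½)*(1/127) + 41192 = 1/254 + 41192 = 10462769/254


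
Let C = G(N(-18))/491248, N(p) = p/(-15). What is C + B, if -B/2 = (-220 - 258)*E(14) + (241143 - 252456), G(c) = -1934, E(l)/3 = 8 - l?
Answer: 1330789865/245624 ≈ 5418.0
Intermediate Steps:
E(l) = 24 - 3*l (E(l) = 3*(8 - l) = 24 - 3*l)
N(p) = -p/15 (N(p) = p*(-1/15) = -p/15)
B = 5418 (B = -2*((-220 - 258)*(24 - 3*14) + (241143 - 252456)) = -2*(-478*(24 - 42) - 11313) = -2*(-478*(-18) - 11313) = -2*(8604 - 11313) = -2*(-2709) = 5418)
C = -967/245624 (C = -1934/491248 = -1934*1/491248 = -967/245624 ≈ -0.0039369)
C + B = -967/245624 + 5418 = 1330789865/245624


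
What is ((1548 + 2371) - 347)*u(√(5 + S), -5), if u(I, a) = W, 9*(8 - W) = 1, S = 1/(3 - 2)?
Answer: 253612/9 ≈ 28179.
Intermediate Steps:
S = 1 (S = 1/1 = 1)
W = 71/9 (W = 8 - ⅑*1 = 8 - ⅑ = 71/9 ≈ 7.8889)
u(I, a) = 71/9
((1548 + 2371) - 347)*u(√(5 + S), -5) = ((1548 + 2371) - 347)*(71/9) = (3919 - 347)*(71/9) = 3572*(71/9) = 253612/9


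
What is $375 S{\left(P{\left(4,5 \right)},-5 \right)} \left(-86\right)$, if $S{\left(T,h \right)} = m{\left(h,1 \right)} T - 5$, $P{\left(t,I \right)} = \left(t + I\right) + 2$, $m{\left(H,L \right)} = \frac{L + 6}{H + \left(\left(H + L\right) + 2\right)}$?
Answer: $516000$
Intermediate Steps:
$m{\left(H,L \right)} = \frac{6 + L}{2 + L + 2 H}$ ($m{\left(H,L \right)} = \frac{6 + L}{H + \left(2 + H + L\right)} = \frac{6 + L}{2 + L + 2 H}$)
$P{\left(t,I \right)} = 2 + I + t$ ($P{\left(t,I \right)} = \left(I + t\right) + 2 = 2 + I + t$)
$S{\left(T,h \right)} = -5 + \frac{7 T}{3 + 2 h}$ ($S{\left(T,h \right)} = \frac{6 + 1}{2 + 1 + 2 h} T - 5 = \frac{1}{3 + 2 h} 7 T - 5 = \frac{7}{3 + 2 h} T - 5 = \frac{7 T}{3 + 2 h} - 5 = -5 + \frac{7 T}{3 + 2 h}$)
$375 S{\left(P{\left(4,5 \right)},-5 \right)} \left(-86\right) = 375 \frac{-15 - -50 + 7 \left(2 + 5 + 4\right)}{3 + 2 \left(-5\right)} \left(-86\right) = 375 \frac{-15 + 50 + 7 \cdot 11}{3 - 10} \left(-86\right) = 375 \frac{-15 + 50 + 77}{-7} \left(-86\right) = 375 \left(- \frac{1}{7}\right) 112 \left(-86\right) = 375 \left(\left(-16\right) \left(-86\right)\right) = 375 \cdot 1376 = 516000$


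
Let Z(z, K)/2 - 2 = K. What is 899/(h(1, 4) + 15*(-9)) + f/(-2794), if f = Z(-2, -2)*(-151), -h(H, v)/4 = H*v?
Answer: -899/151 ≈ -5.9536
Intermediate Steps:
Z(z, K) = 4 + 2*K
h(H, v) = -4*H*v
f = 0 (f = (4 + 2*(-2))*(-151) = (4 - 4)*(-151) = 0*(-151) = 0)
899/(h(1, 4) + 15*(-9)) + f/(-2794) = 899/(-4*1*4 + 15*(-9)) + 0/(-2794) = 899/(-16 - 135) + 0*(-1/2794) = 899/(-151) + 0 = 899*(-1/151) + 0 = -899/151 + 0 = -899/151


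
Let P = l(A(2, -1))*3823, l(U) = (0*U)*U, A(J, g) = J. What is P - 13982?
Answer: -13982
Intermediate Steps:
l(U) = 0 (l(U) = 0*U = 0)
P = 0 (P = 0*3823 = 0)
P - 13982 = 0 - 13982 = -13982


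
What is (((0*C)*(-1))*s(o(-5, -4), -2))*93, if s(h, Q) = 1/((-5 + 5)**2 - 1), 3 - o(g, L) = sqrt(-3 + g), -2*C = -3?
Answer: 0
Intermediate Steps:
C = 3/2 (C = -1/2*(-3) = 3/2 ≈ 1.5000)
o(g, L) = 3 - sqrt(-3 + g)
s(h, Q) = -1 (s(h, Q) = 1/(0**2 - 1) = 1/(0 - 1) = 1/(-1) = -1)
(((0*C)*(-1))*s(o(-5, -4), -2))*93 = (((0*(3/2))*(-1))*(-1))*93 = ((0*(-1))*(-1))*93 = (0*(-1))*93 = 0*93 = 0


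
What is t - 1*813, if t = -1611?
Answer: -2424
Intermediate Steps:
t - 1*813 = -1611 - 1*813 = -1611 - 813 = -2424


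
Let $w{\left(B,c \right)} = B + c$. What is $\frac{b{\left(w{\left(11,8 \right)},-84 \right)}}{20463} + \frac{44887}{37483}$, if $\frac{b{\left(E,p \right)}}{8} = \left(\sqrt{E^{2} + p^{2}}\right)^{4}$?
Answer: $\frac{16497003605777}{767014629} \approx 21508.0$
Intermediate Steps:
$b{\left(E,p \right)} = 8 \left(E^{2} + p^{2}\right)^{2}$ ($b{\left(E,p \right)} = 8 \left(\sqrt{E^{2} + p^{2}}\right)^{4} = 8 \left(E^{2} + p^{2}\right)^{2}$)
$\frac{b{\left(w{\left(11,8 \right)},-84 \right)}}{20463} + \frac{44887}{37483} = \frac{8 \left(\left(11 + 8\right)^{2} + \left(-84\right)^{2}\right)^{2}}{20463} + \frac{44887}{37483} = 8 \left(19^{2} + 7056\right)^{2} \cdot \frac{1}{20463} + 44887 \cdot \frac{1}{37483} = 8 \left(361 + 7056\right)^{2} \cdot \frac{1}{20463} + \frac{44887}{37483} = 8 \cdot 7417^{2} \cdot \frac{1}{20463} + \frac{44887}{37483} = 8 \cdot 55011889 \cdot \frac{1}{20463} + \frac{44887}{37483} = 440095112 \cdot \frac{1}{20463} + \frac{44887}{37483} = \frac{440095112}{20463} + \frac{44887}{37483} = \frac{16497003605777}{767014629}$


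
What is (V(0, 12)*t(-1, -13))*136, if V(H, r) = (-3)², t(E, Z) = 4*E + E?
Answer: -6120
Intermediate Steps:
t(E, Z) = 5*E
V(H, r) = 9
(V(0, 12)*t(-1, -13))*136 = (9*(5*(-1)))*136 = (9*(-5))*136 = -45*136 = -6120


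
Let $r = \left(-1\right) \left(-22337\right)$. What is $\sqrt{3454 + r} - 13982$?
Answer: $-13982 + \sqrt{25791} \approx -13821.0$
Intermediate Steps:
$r = 22337$
$\sqrt{3454 + r} - 13982 = \sqrt{3454 + 22337} - 13982 = \sqrt{25791} - 13982 = -13982 + \sqrt{25791}$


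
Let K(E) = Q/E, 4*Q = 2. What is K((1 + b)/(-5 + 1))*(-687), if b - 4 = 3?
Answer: 687/4 ≈ 171.75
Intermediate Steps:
b = 7 (b = 4 + 3 = 7)
Q = 1/2 (Q = (1/4)*2 = 1/2 ≈ 0.50000)
K(E) = 1/(2*E)
K((1 + b)/(-5 + 1))*(-687) = (1/(2*(((1 + 7)/(-5 + 1)))))*(-687) = (1/(2*((8/(-4)))))*(-687) = (1/(2*((8*(-1/4)))))*(-687) = ((1/2)/(-2))*(-687) = ((1/2)*(-1/2))*(-687) = -1/4*(-687) = 687/4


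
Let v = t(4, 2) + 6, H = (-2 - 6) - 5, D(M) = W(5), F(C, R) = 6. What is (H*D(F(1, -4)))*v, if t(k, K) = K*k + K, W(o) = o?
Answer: -1040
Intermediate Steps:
D(M) = 5
t(k, K) = K + K*k
H = -13 (H = -8 - 5 = -13)
v = 16 (v = 2*(1 + 4) + 6 = 2*5 + 6 = 10 + 6 = 16)
(H*D(F(1, -4)))*v = -13*5*16 = -65*16 = -1040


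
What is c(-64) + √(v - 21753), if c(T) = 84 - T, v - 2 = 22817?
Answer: 148 + √1066 ≈ 180.65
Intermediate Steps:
v = 22819 (v = 2 + 22817 = 22819)
c(-64) + √(v - 21753) = (84 - 1*(-64)) + √(22819 - 21753) = (84 + 64) + √1066 = 148 + √1066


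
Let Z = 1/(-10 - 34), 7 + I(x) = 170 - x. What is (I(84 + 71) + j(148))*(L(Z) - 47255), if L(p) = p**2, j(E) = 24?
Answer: -182971358/121 ≈ -1.5122e+6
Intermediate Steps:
I(x) = 163 - x (I(x) = -7 + (170 - x) = 163 - x)
Z = -1/44 (Z = 1/(-44) = -1/44 ≈ -0.022727)
(I(84 + 71) + j(148))*(L(Z) - 47255) = ((163 - (84 + 71)) + 24)*((-1/44)**2 - 47255) = ((163 - 1*155) + 24)*(1/1936 - 47255) = ((163 - 155) + 24)*(-91485679/1936) = (8 + 24)*(-91485679/1936) = 32*(-91485679/1936) = -182971358/121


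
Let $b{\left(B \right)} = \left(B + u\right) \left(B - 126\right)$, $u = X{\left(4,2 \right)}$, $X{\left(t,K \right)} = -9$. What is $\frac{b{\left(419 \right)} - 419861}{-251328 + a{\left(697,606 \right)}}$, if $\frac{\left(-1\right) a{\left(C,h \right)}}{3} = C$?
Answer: $\frac{299731}{253419} \approx 1.1827$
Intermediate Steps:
$a{\left(C,h \right)} = - 3 C$
$u = -9$
$b{\left(B \right)} = \left(-126 + B\right) \left(-9 + B\right)$ ($b{\left(B \right)} = \left(B - 9\right) \left(B - 126\right) = \left(-9 + B\right) \left(-126 + B\right) = \left(-126 + B\right) \left(-9 + B\right)$)
$\frac{b{\left(419 \right)} - 419861}{-251328 + a{\left(697,606 \right)}} = \frac{\left(1134 + 419^{2} - 56565\right) - 419861}{-251328 - 2091} = \frac{\left(1134 + 175561 - 56565\right) - 419861}{-251328 - 2091} = \frac{120130 - 419861}{-253419} = \left(-299731\right) \left(- \frac{1}{253419}\right) = \frac{299731}{253419}$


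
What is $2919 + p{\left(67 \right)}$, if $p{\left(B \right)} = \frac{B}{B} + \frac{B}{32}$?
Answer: $\frac{93507}{32} \approx 2922.1$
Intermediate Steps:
$p{\left(B \right)} = 1 + \frac{B}{32}$ ($p{\left(B \right)} = 1 + B \frac{1}{32} = 1 + \frac{B}{32}$)
$2919 + p{\left(67 \right)} = 2919 + \left(1 + \frac{1}{32} \cdot 67\right) = 2919 + \left(1 + \frac{67}{32}\right) = 2919 + \frac{99}{32} = \frac{93507}{32}$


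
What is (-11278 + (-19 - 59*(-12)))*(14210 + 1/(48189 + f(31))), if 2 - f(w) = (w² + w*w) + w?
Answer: -6957417536809/46238 ≈ -1.5047e+8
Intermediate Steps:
f(w) = 2 - w - 2*w² (f(w) = 2 - ((w² + w*w) + w) = 2 - ((w² + w²) + w) = 2 - (2*w² + w) = 2 - (w + 2*w²) = 2 + (-w - 2*w²) = 2 - w - 2*w²)
(-11278 + (-19 - 59*(-12)))*(14210 + 1/(48189 + f(31))) = (-11278 + (-19 - 59*(-12)))*(14210 + 1/(48189 + (2 - 1*31 - 2*31²))) = (-11278 + (-19 + 708))*(14210 + 1/(48189 + (2 - 31 - 2*961))) = (-11278 + 689)*(14210 + 1/(48189 + (2 - 31 - 1922))) = -10589*(14210 + 1/(48189 - 1951)) = -10589*(14210 + 1/46238) = -10589*657041981/46238 = -6957417536809/46238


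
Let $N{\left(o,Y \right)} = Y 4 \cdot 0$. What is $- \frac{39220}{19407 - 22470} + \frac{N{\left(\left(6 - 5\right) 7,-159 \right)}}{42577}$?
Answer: $\frac{39220}{3063} \approx 12.804$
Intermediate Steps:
$N{\left(o,Y \right)} = 0$ ($N{\left(o,Y \right)} = 4 Y 0 = 0$)
$- \frac{39220}{19407 - 22470} + \frac{N{\left(\left(6 - 5\right) 7,-159 \right)}}{42577} = - \frac{39220}{19407 - 22470} + \frac{0}{42577} = - \frac{39220}{19407 - 22470} + 0 \cdot \frac{1}{42577} = - \frac{39220}{-3063} + 0 = \left(-39220\right) \left(- \frac{1}{3063}\right) + 0 = \frac{39220}{3063} + 0 = \frac{39220}{3063}$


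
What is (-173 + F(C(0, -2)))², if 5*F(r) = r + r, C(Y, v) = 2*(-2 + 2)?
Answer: 29929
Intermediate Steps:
C(Y, v) = 0 (C(Y, v) = 2*0 = 0)
F(r) = 2*r/5 (F(r) = (r + r)/5 = (2*r)/5 = 2*r/5)
(-173 + F(C(0, -2)))² = (-173 + (⅖)*0)² = (-173 + 0)² = (-173)² = 29929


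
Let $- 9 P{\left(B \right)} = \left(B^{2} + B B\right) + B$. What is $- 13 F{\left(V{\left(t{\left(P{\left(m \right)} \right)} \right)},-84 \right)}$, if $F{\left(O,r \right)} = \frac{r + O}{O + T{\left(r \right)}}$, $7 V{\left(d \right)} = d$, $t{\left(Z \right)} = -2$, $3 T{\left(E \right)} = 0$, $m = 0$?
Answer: $-3835$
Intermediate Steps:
$P{\left(B \right)} = - \frac{2 B^{2}}{9} - \frac{B}{9}$ ($P{\left(B \right)} = - \frac{\left(B^{2} + B B\right) + B}{9} = - \frac{\left(B^{2} + B^{2}\right) + B}{9} = - \frac{2 B^{2} + B}{9} = - \frac{B + 2 B^{2}}{9} = - \frac{2 B^{2}}{9} - \frac{B}{9}$)
$T{\left(E \right)} = 0$ ($T{\left(E \right)} = \frac{1}{3} \cdot 0 = 0$)
$V{\left(d \right)} = \frac{d}{7}$
$F{\left(O,r \right)} = \frac{O + r}{O}$ ($F{\left(O,r \right)} = \frac{r + O}{O + 0} = \frac{O + r}{O}$)
$- 13 F{\left(V{\left(t{\left(P{\left(m \right)} \right)} \right)},-84 \right)} = - 13 \frac{\frac{1}{7} \left(-2\right) - 84}{\frac{1}{7} \left(-2\right)} = - 13 \frac{- \frac{2}{7} - 84}{- \frac{2}{7}} = - 13 \left(\left(- \frac{7}{2}\right) \left(- \frac{590}{7}\right)\right) = \left(-13\right) 295 = -3835$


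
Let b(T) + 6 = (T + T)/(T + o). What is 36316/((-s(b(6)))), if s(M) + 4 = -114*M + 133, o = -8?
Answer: -36316/1497 ≈ -24.259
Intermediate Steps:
b(T) = -6 + 2*T/(-8 + T) (b(T) = -6 + (T + T)/(T - 8) = -6 + (2*T)/(-8 + T) = -6 + 2*T/(-8 + T))
s(M) = 129 - 114*M (s(M) = -4 + (-114*M + 133) = -4 + (133 - 114*M) = 129 - 114*M)
36316/((-s(b(6)))) = 36316/((-(129 - 456*(12 - 1*6)/(-8 + 6)))) = 36316/((-(129 - 456*(12 - 6)/(-2)))) = 36316/((-(129 - 456*(-1)*6/2))) = 36316/((-(129 - 114*(-12)))) = 36316/((-(129 + 1368))) = 36316/((-1*1497)) = 36316/(-1497) = 36316*(-1/1497) = -36316/1497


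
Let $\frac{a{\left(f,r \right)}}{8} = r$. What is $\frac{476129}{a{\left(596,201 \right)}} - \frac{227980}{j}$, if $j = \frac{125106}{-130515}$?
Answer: $\frac{7984216765379}{33528408} \approx 2.3813 \cdot 10^{5}$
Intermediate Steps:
$a{\left(f,r \right)} = 8 r$
$j = - \frac{41702}{43505}$ ($j = 125106 \left(- \frac{1}{130515}\right) = - \frac{41702}{43505} \approx -0.95856$)
$\frac{476129}{a{\left(596,201 \right)}} - \frac{227980}{j} = \frac{476129}{8 \cdot 201} - \frac{227980}{- \frac{41702}{43505}} = \frac{476129}{1608} - - \frac{4959134950}{20851} = 476129 \cdot \frac{1}{1608} + \frac{4959134950}{20851} = \frac{476129}{1608} + \frac{4959134950}{20851} = \frac{7984216765379}{33528408}$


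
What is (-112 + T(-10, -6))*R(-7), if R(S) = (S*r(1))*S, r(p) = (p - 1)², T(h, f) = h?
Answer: 0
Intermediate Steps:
r(p) = (-1 + p)²
R(S) = 0 (R(S) = (S*(-1 + 1)²)*S = (S*0²)*S = (S*0)*S = 0*S = 0)
(-112 + T(-10, -6))*R(-7) = (-112 - 10)*0 = -122*0 = 0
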